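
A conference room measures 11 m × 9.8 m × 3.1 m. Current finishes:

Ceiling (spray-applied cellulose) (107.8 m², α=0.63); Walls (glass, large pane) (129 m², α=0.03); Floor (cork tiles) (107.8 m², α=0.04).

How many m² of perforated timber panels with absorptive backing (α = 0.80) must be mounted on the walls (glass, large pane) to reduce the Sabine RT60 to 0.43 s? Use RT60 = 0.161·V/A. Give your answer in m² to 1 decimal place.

Total absorption A₁ = 107.8×0.63 + 129×0.03 + 107.8×0.04
  = 67.914 + 3.870 + 4.312 = 76.096 m² sabins.
Required A₂ = 0.161·334.18/0.43 = 125.123 sabins.
ΔA needed = 125.123 − 76.096 = 49.027 sabins.
Each m² of panel replacing the walls (glass, large pane) adds (0.80 − 0.03) = 0.77 sabins.
Area = ΔA/Δα = 49.027/0.77 = 63.7 m².

63.7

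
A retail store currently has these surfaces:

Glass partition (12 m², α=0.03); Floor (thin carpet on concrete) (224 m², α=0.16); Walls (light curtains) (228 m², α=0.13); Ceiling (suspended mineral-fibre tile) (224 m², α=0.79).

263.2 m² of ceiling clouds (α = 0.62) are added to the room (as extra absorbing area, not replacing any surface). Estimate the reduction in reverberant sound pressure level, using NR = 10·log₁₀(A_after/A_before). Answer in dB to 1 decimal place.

Summing Sᵢαᵢ: 0.360 + 35.840 + 29.640 + 176.960 → A_before = 242.800 sabins.
Added absorption = 263.2 × 0.62 = 163.184 sabins.
New total A_after = 405.984 sabins.
NR = 10·log₁₀(405.984/242.800) = 2.2 dB.

2.2 dB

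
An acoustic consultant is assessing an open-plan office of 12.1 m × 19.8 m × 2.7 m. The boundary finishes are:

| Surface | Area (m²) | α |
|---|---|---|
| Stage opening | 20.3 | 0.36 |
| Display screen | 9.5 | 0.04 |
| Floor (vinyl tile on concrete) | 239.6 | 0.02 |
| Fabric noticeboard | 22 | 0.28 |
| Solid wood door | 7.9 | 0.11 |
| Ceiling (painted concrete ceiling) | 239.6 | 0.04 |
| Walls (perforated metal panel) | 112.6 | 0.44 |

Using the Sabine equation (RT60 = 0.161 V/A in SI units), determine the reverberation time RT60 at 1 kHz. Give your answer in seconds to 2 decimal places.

1.32 sec

Total absorption A = 20.3*0.36 + 9.5*0.04 + 239.6*0.02 + 22*0.28 + 7.9*0.11 + 239.6*0.04 + 112.6*0.44
  = 7.308 + 0.380 + 4.792 + 6.160 + 0.869 + 9.584 + 49.544 = 78.637 m² sabins.
Volume V = 12.1 × 19.8 × 2.7 = 646.866 m³.
Sabine: RT60 = 0.161 × 646.866 / 78.637 = 1.32 s.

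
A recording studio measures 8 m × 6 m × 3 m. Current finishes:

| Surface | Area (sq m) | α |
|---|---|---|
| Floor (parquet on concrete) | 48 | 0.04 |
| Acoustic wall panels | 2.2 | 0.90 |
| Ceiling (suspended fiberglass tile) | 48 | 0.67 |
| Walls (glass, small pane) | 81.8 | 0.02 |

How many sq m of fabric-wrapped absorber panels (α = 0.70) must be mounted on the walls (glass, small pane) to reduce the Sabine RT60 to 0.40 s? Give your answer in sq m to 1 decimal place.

A₁ = Σ Sᵢαᵢ = 48×0.04 + 2.2×0.90 + 48×0.67 + 81.8×0.02 = 37.696 sabins.
V = 144 m³. Target absorption A₂ = 0.161 × 144 / 0.40 = 57.960 sabins.
ΔA needed = 57.960 − 37.696 = 20.264 sabins.
Net gain per sq m: Δα = 0.70 − 0.02 = 0.68.
Panel area = 20.264 / 0.68 = 29.8 sq m.

29.8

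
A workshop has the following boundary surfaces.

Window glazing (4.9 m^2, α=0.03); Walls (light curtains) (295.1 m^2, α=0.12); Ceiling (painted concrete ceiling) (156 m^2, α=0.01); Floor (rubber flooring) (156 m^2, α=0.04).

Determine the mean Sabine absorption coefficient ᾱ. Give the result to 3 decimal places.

S = Σ Sᵢ = 4.9 + 295.1 + 156 + 156 = 612.0 m^2.
Weighted sum Σ Sα = 43.359.
ᾱ = A/S = 0.071.

0.071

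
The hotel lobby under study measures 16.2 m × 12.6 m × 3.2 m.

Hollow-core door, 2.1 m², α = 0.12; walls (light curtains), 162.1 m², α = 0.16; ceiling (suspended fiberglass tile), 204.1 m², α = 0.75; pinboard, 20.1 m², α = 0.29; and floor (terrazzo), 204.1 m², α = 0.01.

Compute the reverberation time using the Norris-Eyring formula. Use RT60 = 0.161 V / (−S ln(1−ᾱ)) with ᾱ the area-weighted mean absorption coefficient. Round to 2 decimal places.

0.47 s

S = Σ Sᵢ = 592.5 m².
Absorption A = 2.1·0.12 + 162.1·0.16 + 204.1·0.75 + 20.1·0.29 + 204.1·0.01 = 187.133 sabins.
Mean coefficient ᾱ = A/S = 0.3158.
−S·ln(1−ᾱ) = −592.5 × ln(1 − 0.3158) = 224.857.
V = 16.2 × 12.6 × 3.2 = 653.184 m³.
RT60 = 0.161 × 653.184 / 224.857 = 0.47 s.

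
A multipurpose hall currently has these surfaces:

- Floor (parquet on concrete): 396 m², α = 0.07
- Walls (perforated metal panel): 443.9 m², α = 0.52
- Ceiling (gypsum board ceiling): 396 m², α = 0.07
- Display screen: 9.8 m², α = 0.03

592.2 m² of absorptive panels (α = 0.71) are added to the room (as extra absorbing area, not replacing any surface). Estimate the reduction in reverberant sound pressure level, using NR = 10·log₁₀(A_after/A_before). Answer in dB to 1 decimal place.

3.9 dB

Total absorption A_before = 396×0.07 + 443.9×0.52 + 396×0.07 + 9.8×0.03
  = 27.720 + 230.828 + 27.720 + 0.294 = 286.562 m² sabins.
Added absorption = 592.2 × 0.71 = 420.462 sabins.
New total A_after = 707.024 sabins.
Reduction = 10 log₁₀(A_after/A_before) = 10 log₁₀(2.4673) = 3.9 dB.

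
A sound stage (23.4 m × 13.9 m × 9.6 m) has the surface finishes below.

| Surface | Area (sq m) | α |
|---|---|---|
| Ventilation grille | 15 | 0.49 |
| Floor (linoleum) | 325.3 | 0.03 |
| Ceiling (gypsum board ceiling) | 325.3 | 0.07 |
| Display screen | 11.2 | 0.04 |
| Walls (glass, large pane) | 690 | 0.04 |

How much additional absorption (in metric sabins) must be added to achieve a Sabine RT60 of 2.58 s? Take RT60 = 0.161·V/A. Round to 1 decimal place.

A₁ = Σ Sᵢαᵢ = 15×0.49 + 325.3×0.03 + 325.3×0.07 + 11.2×0.04 + 690×0.04 = 67.928 sabins.
For T = 2.58 s, need A₂ = 0.161·V/T = 0.161·3122.496/2.58 = 194.853 sabins.
Shortfall: 194.853 − 67.928 = 126.9 sabins.

126.9 sabins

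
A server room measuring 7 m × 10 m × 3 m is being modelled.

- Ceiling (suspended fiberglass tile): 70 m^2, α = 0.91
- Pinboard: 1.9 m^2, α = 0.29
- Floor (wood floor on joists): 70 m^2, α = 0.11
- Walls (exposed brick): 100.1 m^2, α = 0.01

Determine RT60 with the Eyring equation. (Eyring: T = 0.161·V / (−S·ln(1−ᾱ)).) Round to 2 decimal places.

S = Σ Sᵢ = 242.0 m^2.
Absorption A = 70·0.91 + 1.9·0.29 + 70·0.11 + 100.1·0.01 = 72.952 sabins.
ᾱ = 72.952 / 242.0 = 0.3015.
Eyring denominator: −S ln(1−ᾱ) = 86.834.
V = 7 × 10 × 3 = 210 m³.
RT60 = 0.161 × 210 / 86.834 = 0.39 s.

0.39 s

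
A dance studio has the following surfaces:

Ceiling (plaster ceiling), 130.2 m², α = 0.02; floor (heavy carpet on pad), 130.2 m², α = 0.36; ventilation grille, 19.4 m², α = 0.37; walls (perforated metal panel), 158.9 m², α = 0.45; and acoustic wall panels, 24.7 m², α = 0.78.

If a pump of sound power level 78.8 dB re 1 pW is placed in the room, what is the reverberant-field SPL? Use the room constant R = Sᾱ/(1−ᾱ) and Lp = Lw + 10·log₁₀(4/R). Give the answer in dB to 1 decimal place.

A = 147.425 sabins; S = 463.4 m².
ᾱ = 147.425/463.4 = 0.3181; R = Sᾱ/(1−ᾱ) = 147.425/(1−0.3181) = 216.197 m².
Lp = 78.8 + 10·log₁₀(4/216.197) = 78.8 + (-17.33) = 61.5 dB.

61.5 dB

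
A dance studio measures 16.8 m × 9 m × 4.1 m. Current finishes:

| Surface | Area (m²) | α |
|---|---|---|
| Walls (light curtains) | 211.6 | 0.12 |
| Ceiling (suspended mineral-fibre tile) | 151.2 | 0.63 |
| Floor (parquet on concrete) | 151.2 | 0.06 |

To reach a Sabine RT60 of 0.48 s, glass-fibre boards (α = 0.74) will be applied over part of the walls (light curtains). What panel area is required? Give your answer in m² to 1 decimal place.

126.1

Summing Sᵢαᵢ: 25.392 + 95.256 + 9.072 → A₁ = 129.720 sabins.
V = 619.92 m³. Target absorption A₂ = 0.161 × 619.92 / 0.48 = 207.931 sabins.
ΔA needed = 207.931 − 129.720 = 78.212 sabins.
Net gain per m²: Δα = 0.74 − 0.12 = 0.62.
Area = ΔA/Δα = 78.212/0.62 = 126.1 m².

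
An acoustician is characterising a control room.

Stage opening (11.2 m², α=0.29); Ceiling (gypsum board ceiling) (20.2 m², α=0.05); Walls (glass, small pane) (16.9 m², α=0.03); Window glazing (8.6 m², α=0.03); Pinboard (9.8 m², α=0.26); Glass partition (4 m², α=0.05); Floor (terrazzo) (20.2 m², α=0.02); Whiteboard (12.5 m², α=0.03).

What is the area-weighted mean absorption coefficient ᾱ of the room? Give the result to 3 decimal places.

0.083

S = Σ Sᵢ = 11.2 + 20.2 + 16.9 + 8.6 + 9.8 + 4 + 20.2 + 12.5 = 103.4 m².
Σ(Sᵢαᵢ) = 11.2*0.29 + 20.2*0.05 + 16.9*0.03 + 8.6*0.03 + 9.8*0.26 + 4*0.05 + 20.2*0.02 + 12.5*0.03 = 8.550.
ᾱ = A/S = 0.083.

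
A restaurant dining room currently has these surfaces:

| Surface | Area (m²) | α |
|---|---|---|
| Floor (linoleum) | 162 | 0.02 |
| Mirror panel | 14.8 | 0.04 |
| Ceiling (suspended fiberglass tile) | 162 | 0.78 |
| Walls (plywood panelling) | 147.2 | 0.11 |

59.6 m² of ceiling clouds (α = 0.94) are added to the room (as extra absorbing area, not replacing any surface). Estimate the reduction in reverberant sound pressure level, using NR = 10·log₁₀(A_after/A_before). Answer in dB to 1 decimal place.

Equivalent absorption area: A_before = 162×0.02 + 14.8×0.04 + 162×0.78 + 147.2×0.11 = 146.384 m².
Added absorption = 59.6 × 0.94 = 56.024 sabins.
New total A_after = 202.408 sabins.
NR = 10·log₁₀(202.408/146.384) = 1.4 dB.

1.4 dB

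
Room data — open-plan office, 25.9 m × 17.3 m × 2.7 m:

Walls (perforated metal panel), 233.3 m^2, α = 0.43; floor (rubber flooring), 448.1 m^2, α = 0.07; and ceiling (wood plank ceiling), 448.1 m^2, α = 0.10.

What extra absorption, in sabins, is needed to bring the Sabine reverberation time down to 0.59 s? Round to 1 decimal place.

Equivalent absorption area: A₁ = 233.3×0.43 + 448.1×0.07 + 448.1×0.10 = 176.496 m^2.
V = 1209.789 m³. Required absorption A₂ = 0.161 × 1209.789 / 0.59 = 330.129 sabins.
Shortfall: 330.129 − 176.496 = 153.6 sabins.

153.6 sabins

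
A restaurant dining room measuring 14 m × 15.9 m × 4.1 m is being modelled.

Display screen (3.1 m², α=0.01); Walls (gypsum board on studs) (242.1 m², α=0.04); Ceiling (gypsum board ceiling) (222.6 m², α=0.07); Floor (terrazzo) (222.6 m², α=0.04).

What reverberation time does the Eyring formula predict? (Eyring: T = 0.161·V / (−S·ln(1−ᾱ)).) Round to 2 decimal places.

4.19 s

S = Σ Sᵢ = 690.4 m².
Σ(Sᵢαᵢ) = 3.1·0.01 + 242.1·0.04 + 222.6·0.07 + 222.6·0.04 = 34.201.
ᾱ = 34.201 / 690.4 = 0.0495.
Eyring denominator: −S ln(1−ᾱ) = 35.050.
V = 14 × 15.9 × 4.1 = 912.66 m³.
RT60 = 0.161 × 912.66 / 35.050 = 4.19 s.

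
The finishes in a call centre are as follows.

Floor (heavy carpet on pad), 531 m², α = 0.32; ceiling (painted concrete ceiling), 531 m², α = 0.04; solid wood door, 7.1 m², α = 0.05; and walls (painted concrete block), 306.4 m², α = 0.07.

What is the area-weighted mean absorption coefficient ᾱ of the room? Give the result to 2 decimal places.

S = Σ Sᵢ = 531 + 531 + 7.1 + 306.4 = 1375.5 m².
A = 531·0.32 + 531·0.04 + 7.1·0.05 + 306.4·0.07 = 212.963 sabins.
ᾱ = A/S = 0.15.

0.15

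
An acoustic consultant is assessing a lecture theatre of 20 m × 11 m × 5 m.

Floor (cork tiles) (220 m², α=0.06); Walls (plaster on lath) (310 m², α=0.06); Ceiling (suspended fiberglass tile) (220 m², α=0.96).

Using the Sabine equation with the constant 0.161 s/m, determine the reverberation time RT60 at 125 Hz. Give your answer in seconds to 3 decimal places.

Summing Sᵢαᵢ: 13.200 + 18.600 + 211.200 → A = 243.000 sabins.
Room volume: 1100 m³.
Sabine: RT60 = 0.161 × 1100 / 243.000 = 0.729 s.

0.729 sec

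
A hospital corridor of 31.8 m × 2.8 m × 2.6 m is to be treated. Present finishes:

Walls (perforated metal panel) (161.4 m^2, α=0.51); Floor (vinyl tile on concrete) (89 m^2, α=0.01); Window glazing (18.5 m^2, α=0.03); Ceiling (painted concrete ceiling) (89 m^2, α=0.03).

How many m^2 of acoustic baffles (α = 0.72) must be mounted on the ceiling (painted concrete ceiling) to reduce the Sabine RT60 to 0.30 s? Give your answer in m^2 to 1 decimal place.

54.8

A₁ = Σ Sᵢαᵢ = 161.4×0.51 + 89×0.01 + 18.5×0.03 + 89×0.03 = 86.429 sabins.
Required A₂ = 0.161·231.504/0.30 = 124.240 sabins.
Absorption to add: 124.240 − 86.429 = 37.811 sabins.
Net gain per m^2: Δα = 0.72 − 0.03 = 0.69.
Area = ΔA/Δα = 37.811/0.69 = 54.8 m^2.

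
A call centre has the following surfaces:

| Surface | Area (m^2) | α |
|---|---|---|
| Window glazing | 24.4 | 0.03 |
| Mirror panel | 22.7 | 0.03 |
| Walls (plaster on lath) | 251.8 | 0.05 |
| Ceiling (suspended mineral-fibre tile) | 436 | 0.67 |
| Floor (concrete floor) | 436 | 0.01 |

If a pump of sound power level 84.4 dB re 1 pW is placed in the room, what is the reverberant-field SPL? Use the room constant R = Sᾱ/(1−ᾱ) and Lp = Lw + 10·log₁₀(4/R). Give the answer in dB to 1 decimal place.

A = 310.483 sabins; S = 1170.9 m^2.
ᾱ = 310.483/1170.9 = 0.2652; R = Sᾱ/(1−ᾱ) = 310.483/(1−0.2652) = 422.541 m^2.
Lp = 84.4 + 10·log₁₀(4/422.541) = 84.4 + (-20.24) = 64.2 dB.

64.2 dB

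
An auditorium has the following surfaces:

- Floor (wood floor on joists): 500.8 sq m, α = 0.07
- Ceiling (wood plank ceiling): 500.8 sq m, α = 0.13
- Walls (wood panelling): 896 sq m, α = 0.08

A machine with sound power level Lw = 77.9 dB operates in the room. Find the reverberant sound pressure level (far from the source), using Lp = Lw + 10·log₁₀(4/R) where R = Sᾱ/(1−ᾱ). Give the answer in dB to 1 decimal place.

A = 171.840 sabins; S = 1897.6 sq m.
ᾱ = 0.0906, so room constant R = A/(1−ᾱ) = 188.960 sq m.
Lp = Lw + 10 log₁₀(4/R) = 77.9 -16.74 = 61.2 dB.

61.2 dB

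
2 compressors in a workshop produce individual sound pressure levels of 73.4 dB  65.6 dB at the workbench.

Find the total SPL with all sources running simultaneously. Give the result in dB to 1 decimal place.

74.1 dB

Converting to relative power and adding: 10^(73.4/10) + 10^(65.6/10) = 2.551e+07.
L_total = 10·log₁₀(2.551e+07) = 74.1 dB.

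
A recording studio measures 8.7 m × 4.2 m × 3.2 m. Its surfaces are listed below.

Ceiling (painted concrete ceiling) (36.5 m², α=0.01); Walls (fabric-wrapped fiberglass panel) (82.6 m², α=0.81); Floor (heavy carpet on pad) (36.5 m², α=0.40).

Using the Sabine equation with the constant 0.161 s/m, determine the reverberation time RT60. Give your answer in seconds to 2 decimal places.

A = Σ Sᵢαᵢ = 36.5·0.01 + 82.6·0.81 + 36.5·0.40 = 81.871 sabins.
Room volume: 116.928 m³.
T = 0.161 V/A = 0.161·116.928/81.871 = 0.23 s.

0.23 s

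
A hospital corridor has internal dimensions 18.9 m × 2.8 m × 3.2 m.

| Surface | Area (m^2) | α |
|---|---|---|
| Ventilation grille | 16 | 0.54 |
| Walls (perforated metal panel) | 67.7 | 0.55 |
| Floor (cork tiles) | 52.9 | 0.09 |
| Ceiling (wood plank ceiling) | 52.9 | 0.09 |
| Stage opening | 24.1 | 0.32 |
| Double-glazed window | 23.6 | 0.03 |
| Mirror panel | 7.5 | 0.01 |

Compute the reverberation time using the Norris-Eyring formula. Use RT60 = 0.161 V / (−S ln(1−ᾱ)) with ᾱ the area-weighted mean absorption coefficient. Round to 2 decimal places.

0.37 sec

Total surface area S = 16 + 67.7 + 52.9 + 52.9 + 24.1 + 23.6 + 7.5 = 244.7 m^2.
Σ(Sᵢαᵢ) = 16·0.54 + 67.7·0.55 + 52.9·0.09 + 52.9·0.09 + 24.1·0.32 + 23.6·0.03 + 7.5·0.01 = 63.892.
ᾱ = 63.892 / 244.7 = 0.2611.
Eyring denominator: −S ln(1−ᾱ) = 74.044.
V = 18.9 × 2.8 × 3.2 = 169.344 m³.
T = 0.161·V/[−S·ln(1−ᾱ)] = 0.161·169.344/74.044 = 0.37 s.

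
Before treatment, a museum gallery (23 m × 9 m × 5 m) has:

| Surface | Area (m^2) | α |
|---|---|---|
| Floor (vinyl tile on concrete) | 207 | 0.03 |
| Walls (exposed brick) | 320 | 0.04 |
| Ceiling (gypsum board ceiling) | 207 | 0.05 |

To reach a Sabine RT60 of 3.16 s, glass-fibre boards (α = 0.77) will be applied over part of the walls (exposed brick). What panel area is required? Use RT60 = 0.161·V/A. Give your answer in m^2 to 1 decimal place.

32.0

Equivalent absorption area: A₁ = 207×0.03 + 320×0.04 + 207×0.05 = 29.360 m^2.
Required A₂ = 0.161·1035/3.16 = 52.733 sabins.
Absorption to add: 52.733 − 29.360 = 23.373 sabins.
Net gain per m^2: Δα = 0.77 − 0.04 = 0.73.
Panel area = 23.373 / 0.73 = 32.0 m^2.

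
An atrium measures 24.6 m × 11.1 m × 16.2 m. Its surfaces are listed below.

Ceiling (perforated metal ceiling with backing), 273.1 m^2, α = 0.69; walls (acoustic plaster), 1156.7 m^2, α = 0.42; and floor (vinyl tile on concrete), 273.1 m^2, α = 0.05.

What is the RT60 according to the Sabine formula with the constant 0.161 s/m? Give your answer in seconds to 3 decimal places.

1.035 s

Equivalent absorption area: A = 273.1×0.69 + 1156.7×0.42 + 273.1×0.05 = 687.908 m^2.
Room volume: 4423.572 m³.
Sabine: RT60 = 0.161 × 4423.572 / 687.908 = 1.035 s.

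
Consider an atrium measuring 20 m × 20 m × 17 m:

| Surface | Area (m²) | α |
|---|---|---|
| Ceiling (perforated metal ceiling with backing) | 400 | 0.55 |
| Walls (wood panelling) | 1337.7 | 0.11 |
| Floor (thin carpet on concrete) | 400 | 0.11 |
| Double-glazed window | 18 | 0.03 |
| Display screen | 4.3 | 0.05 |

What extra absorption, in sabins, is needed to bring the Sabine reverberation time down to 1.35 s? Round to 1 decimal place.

Total absorption A₁ = 400·0.55 + 1337.7·0.11 + 400·0.11 + 18·0.03 + 4.3·0.05
  = 220.000 + 147.147 + 44.000 + 0.540 + 0.215 = 411.902 m² sabins.
Target A₂ = 0.161·6800/1.35 = 810.963 sabins (V = 6800 m³).
Shortfall: 810.963 − 411.902 = 399.1 sabins.

399.1 sabins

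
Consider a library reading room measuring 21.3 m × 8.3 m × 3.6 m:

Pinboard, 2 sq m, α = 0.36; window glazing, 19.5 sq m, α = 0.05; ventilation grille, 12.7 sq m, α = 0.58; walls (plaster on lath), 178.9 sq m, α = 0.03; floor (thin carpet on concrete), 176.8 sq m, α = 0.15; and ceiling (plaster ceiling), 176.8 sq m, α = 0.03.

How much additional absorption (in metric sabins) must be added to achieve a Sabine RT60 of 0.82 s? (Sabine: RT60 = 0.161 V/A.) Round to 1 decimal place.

Total absorption A₁ = 2*0.36 + 19.5*0.05 + 12.7*0.58 + 178.9*0.03 + 176.8*0.15 + 176.8*0.03
  = 0.720 + 0.975 + 7.366 + 5.367 + 26.520 + 5.304 = 46.252 sq m sabins.
For T = 0.82 s, need A₂ = 0.161·V/T = 0.161·636.444/0.82 = 124.960 sabins.
Additional absorption ΔA = 124.960 − 46.252 = 78.7 sabins.

78.7 sabins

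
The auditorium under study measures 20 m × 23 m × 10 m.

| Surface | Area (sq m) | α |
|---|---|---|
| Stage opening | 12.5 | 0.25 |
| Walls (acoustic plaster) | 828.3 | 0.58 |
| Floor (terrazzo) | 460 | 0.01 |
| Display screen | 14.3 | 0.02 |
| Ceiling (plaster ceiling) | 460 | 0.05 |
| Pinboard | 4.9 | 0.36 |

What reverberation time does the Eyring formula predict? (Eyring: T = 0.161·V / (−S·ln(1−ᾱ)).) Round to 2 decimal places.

Total surface area S = 12.5 + 828.3 + 460 + 14.3 + 460 + 4.9 = 1780.0 sq m.
Σ(Sᵢαᵢ) = 12.5×0.25 + 828.3×0.58 + 460×0.01 + 14.3×0.02 + 460×0.05 + 4.9×0.36 = 513.189.
Mean coefficient ᾱ = A/S = 0.2883.
−S·ln(1−ᾱ) = −1780.0 × ln(1 − 0.2883) = 605.376.
V = 20 × 23 × 10 = 4600 m³.
RT60 = 0.161 × 4600 / 605.376 = 1.22 s.

1.22 s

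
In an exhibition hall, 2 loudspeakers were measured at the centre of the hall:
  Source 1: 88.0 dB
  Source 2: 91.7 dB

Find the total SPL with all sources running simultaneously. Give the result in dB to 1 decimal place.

93.2 dB

Σ 10^(Lᵢ/10) = 2.11e+09.
Combined level = 10 log₁₀(2.11e+09) = 93.2 dB.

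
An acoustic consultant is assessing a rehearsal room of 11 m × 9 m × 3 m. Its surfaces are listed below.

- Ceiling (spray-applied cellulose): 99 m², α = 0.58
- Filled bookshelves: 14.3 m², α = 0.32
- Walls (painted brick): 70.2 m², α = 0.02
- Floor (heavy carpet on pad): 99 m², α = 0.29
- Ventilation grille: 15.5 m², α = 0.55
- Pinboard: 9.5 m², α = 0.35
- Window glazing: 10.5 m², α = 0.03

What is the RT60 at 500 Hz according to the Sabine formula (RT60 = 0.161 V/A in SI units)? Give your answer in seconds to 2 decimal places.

0.46 sec

A = Σ Sᵢαᵢ = 99·0.58 + 14.3·0.32 + 70.2·0.02 + 99·0.29 + 15.5·0.55 + 9.5·0.35 + 10.5·0.03 = 104.275 sabins.
Room volume: 297 m³.
Sabine: RT60 = 0.161 × 297 / 104.275 = 0.46 s.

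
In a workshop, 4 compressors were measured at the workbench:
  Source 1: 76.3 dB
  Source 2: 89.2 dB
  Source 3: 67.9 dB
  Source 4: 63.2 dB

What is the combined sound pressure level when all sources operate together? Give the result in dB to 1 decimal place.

Sum in the linear (power) domain: Σ 10^(Lᵢ/10) = 10^(76.3/10) + 10^(89.2/10) + 10^(67.9/10) + 10^(63.2/10) = 8.827e+08.
Back to dB: 10·log₁₀ Σ = 89.5 dB.

89.5 dB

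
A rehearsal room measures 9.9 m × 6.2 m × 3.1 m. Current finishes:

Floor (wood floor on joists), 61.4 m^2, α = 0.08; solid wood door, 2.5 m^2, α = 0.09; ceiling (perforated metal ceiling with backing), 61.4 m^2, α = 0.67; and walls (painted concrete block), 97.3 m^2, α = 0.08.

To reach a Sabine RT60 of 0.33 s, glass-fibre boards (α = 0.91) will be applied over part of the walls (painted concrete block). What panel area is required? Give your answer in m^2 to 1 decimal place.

A₁ = Σ Sᵢαᵢ = 61.4*0.08 + 2.5*0.09 + 61.4*0.67 + 97.3*0.08 = 54.059 sabins.
V = 190.278 m³. Target absorption A₂ = 0.161 × 190.278 / 0.33 = 92.833 sabins.
Absorption to add: 92.833 − 54.059 = 38.774 sabins.
Each m^2 of panel replacing the walls (painted concrete block) adds (0.91 − 0.08) = 0.83 sabins.
Area = ΔA/Δα = 38.774/0.83 = 46.7 m^2.

46.7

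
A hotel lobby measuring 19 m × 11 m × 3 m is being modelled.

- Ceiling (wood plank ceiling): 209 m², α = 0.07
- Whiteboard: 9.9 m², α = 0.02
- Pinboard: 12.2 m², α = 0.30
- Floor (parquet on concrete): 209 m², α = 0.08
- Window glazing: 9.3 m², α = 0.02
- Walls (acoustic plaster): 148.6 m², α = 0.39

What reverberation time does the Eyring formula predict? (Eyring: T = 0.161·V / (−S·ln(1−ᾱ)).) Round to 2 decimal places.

Total surface area S = 209 + 9.9 + 12.2 + 209 + 9.3 + 148.6 = 598.0 m².
Σ(Sᵢαᵢ) = 209·0.07 + 9.9·0.02 + 12.2·0.30 + 209·0.08 + 9.3·0.02 + 148.6·0.39 = 93.348.
ᾱ = 93.348 / 598.0 = 0.1561.
−S·ln(1−ᾱ) = −598.0 × ln(1 − 0.1561) = 101.493.
V = 19 × 11 × 3 = 627 m³.
RT60 = 0.161 × 627 / 101.493 = 0.99 s.

0.99 s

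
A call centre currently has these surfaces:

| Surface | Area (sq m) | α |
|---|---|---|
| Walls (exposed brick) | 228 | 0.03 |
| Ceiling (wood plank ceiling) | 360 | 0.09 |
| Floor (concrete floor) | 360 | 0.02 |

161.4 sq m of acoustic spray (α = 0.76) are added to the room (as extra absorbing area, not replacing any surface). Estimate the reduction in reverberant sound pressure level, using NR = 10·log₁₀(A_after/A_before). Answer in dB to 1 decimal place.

5.6 dB

Equivalent absorption area: A_before = 228×0.03 + 360×0.09 + 360×0.02 = 46.440 sq m.
Treatment contributes 161.4·0.76 = 122.664 sabins.
New total A_after = 169.104 sabins.
Reduction = 10 log₁₀(A_after/A_before) = 10 log₁₀(3.6413) = 5.6 dB.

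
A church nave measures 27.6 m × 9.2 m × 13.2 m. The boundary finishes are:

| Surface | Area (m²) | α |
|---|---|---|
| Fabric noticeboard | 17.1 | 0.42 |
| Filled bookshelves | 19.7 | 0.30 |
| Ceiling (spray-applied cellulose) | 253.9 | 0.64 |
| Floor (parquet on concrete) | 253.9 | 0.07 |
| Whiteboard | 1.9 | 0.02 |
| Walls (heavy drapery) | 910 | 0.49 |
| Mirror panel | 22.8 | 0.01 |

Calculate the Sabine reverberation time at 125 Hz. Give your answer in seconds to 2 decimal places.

0.84 s

Total absorption A = 17.1*0.42 + 19.7*0.30 + 253.9*0.64 + 253.9*0.07 + 1.9*0.02 + 910*0.49 + 22.8*0.01
  = 7.182 + 5.910 + 162.496 + 17.773 + 0.038 + 445.900 + 0.228 = 639.527 m² sabins.
Room volume: 3351.744 m³.
T = 0.161 V/A = 0.161·3351.744/639.527 = 0.84 s.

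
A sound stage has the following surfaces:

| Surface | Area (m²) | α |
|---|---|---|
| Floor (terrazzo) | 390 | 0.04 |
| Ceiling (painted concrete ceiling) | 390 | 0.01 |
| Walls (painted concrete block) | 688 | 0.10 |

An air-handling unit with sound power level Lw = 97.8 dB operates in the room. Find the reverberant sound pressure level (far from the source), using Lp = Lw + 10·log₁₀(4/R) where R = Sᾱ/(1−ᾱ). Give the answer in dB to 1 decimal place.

84.1 dB

Σ(Sᵢαᵢ) = 390×0.04 + 390×0.01 + 688×0.10 = 88.300; total area S = 1468.0 m².
ᾱ = 88.300/1468.0 = 0.0601; R = Sᾱ/(1−ᾱ) = 88.300/(1−0.0601) = 93.946 m².
Lp = 97.8 + 10·log₁₀(4/93.946) = 97.8 + (-13.71) = 84.1 dB.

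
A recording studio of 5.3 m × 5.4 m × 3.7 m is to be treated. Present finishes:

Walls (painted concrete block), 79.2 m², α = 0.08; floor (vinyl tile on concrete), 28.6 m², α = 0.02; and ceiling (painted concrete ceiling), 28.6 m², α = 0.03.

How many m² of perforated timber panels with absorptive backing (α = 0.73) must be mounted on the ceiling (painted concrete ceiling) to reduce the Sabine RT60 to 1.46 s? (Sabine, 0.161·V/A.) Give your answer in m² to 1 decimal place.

5.6

A₁ = Σ Sᵢαᵢ = 79.2×0.08 + 28.6×0.02 + 28.6×0.03 = 7.766 sabins.
Required A₂ = 0.161·105.894/1.46 = 11.677 sabins.
ΔA needed = 11.677 − 7.766 = 3.911 sabins.
Each m² of panel replacing the ceiling (painted concrete ceiling) adds (0.73 − 0.03) = 0.70 sabins.
Panel area = 3.911 / 0.70 = 5.6 m².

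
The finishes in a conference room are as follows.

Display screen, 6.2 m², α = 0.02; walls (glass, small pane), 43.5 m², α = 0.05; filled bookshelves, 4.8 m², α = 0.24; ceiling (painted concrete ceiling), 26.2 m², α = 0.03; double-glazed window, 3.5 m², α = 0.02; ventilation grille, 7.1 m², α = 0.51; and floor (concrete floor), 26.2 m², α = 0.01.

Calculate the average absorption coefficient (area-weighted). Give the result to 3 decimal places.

Total surface area S = 117.5 m².
Weighted sum Σ Sα = 8.190.
ᾱ = A/S = 0.070.

0.070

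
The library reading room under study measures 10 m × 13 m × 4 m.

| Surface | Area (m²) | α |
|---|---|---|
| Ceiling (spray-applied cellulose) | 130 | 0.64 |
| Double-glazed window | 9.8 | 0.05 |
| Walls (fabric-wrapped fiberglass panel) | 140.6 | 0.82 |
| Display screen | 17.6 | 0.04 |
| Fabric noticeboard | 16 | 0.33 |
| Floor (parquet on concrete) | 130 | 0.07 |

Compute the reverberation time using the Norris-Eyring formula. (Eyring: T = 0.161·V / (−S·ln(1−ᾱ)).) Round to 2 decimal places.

Total surface area S = 130 + 9.8 + 140.6 + 17.6 + 16 + 130 = 444.0 m².
Absorption A = 130×0.64 + 9.8×0.05 + 140.6×0.82 + 17.6×0.04 + 16×0.33 + 130×0.07 = 214.066 sabins.
Mean coefficient ᾱ = A/S = 0.4821.
Eyring denominator: −S ln(1−ᾱ) = 292.140.
V = 10 × 13 × 4 = 520 m³.
T = 0.161·V/[−S·ln(1−ᾱ)] = 0.161·520/292.140 = 0.29 s.

0.29 seconds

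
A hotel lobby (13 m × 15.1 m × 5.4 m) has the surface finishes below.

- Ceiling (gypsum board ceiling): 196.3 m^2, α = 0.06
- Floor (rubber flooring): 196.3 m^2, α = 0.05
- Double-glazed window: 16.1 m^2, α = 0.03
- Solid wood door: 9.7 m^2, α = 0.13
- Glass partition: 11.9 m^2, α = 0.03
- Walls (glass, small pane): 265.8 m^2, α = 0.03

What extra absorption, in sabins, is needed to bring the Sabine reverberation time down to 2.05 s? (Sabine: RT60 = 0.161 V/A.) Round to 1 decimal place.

A₁ = Σ Sᵢαᵢ = 196.3·0.06 + 196.3·0.05 + 16.1·0.03 + 9.7·0.13 + 11.9·0.03 + 265.8·0.03 = 31.668 sabins.
Target A₂ = 0.161·1060.02/2.05 = 83.250 sabins (V = 1060.02 m³).
ΔA = A₂ − A₁ = 83.250 − 31.668 = 51.6 sabins.

51.6 sabins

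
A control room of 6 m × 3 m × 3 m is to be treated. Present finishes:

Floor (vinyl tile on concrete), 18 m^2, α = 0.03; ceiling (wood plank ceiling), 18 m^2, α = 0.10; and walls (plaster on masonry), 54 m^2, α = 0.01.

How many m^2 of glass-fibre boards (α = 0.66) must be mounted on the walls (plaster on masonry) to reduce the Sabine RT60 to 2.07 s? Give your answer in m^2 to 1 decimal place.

Equivalent absorption area: A₁ = 18*0.03 + 18*0.10 + 54*0.01 = 2.880 m^2.
Required A₂ = 0.161·54/2.07 = 4.200 sabins.
Absorption to add: 4.200 − 2.880 = 1.320 sabins.
Net gain per m^2: Δα = 0.66 − 0.01 = 0.65.
Panel area = 1.320 / 0.65 = 2.0 m^2.

2.0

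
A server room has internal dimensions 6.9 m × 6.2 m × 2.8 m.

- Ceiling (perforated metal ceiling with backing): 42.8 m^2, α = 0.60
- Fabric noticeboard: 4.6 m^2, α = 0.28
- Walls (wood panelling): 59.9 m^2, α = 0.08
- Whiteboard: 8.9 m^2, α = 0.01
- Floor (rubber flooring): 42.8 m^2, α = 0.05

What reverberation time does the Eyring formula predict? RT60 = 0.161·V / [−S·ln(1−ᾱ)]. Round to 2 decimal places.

Total surface area S = 42.8 + 4.6 + 59.9 + 8.9 + 42.8 = 159.0 m^2.
Σ(Sᵢαᵢ) = 42.8×0.60 + 4.6×0.28 + 59.9×0.08 + 8.9×0.01 + 42.8×0.05 = 33.989.
Mean coefficient ᾱ = A/S = 0.2138.
−S·ln(1−ᾱ) = −159.0 × ln(1 − 0.2138) = 38.247.
V = 6.9 × 6.2 × 2.8 = 119.784 m³.
RT60 = 0.161 × 119.784 / 38.247 = 0.50 s.

0.50 s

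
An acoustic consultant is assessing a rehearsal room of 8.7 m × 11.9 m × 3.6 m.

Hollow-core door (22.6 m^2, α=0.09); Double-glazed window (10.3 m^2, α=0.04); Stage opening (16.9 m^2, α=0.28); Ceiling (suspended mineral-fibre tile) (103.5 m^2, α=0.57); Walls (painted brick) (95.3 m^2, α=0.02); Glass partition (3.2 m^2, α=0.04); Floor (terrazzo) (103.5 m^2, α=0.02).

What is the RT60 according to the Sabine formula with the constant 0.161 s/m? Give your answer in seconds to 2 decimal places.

Equivalent absorption area: A = 22.6×0.09 + 10.3×0.04 + 16.9×0.28 + 103.5×0.57 + 95.3×0.02 + 3.2×0.04 + 103.5×0.02 = 70.277 m^2.
Room volume: 372.708 m³.
Sabine: RT60 = 0.161 × 372.708 / 70.277 = 0.85 s.

0.85 s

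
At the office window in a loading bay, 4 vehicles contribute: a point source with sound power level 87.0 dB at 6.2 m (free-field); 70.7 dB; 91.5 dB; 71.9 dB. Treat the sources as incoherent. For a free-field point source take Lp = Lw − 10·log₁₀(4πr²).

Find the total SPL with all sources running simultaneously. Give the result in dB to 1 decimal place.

Source at 6.2 m: Lp = 87.0 − 10·log₁₀(4π·6.2²) = 87.0 − 10·log₁₀(483.051) = 60.2 dB.
Σ 10^(Lᵢ/10) = 1.441e+09.
L_total = 10·log₁₀(1.441e+09) = 91.6 dB.

91.6 dB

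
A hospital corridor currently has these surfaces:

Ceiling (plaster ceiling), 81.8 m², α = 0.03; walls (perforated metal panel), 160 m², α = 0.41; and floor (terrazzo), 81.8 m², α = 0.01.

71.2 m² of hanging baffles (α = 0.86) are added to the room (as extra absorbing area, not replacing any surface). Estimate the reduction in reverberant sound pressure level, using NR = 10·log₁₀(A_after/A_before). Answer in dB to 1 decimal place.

Equivalent absorption area: A_before = 81.8*0.03 + 160*0.41 + 81.8*0.01 = 68.872 m².
Treatment contributes 71.2·0.86 = 61.232 sabins.
A_after = 68.872 + 61.232 = 130.104 sabins.
Reduction = 10 log₁₀(A_after/A_before) = 10 log₁₀(1.8891) = 2.8 dB.

2.8 dB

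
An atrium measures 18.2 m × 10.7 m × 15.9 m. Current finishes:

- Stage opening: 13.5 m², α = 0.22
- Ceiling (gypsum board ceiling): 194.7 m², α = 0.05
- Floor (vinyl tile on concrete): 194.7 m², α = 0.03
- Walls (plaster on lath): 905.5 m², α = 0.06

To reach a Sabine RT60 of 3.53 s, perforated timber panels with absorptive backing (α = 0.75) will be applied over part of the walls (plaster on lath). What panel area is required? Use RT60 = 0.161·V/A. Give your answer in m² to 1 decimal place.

99.1

Total absorption A₁ = 13.5·0.22 + 194.7·0.05 + 194.7·0.03 + 905.5·0.06
  = 2.970 + 9.735 + 5.841 + 54.330 = 72.876 m² sabins.
Required A₂ = 0.161·3096.366/3.53 = 141.222 sabins.
Absorption to add: 141.222 − 72.876 = 68.346 sabins.
Net gain per m²: Δα = 0.75 − 0.06 = 0.69.
Panel area = 68.346 / 0.69 = 99.1 m².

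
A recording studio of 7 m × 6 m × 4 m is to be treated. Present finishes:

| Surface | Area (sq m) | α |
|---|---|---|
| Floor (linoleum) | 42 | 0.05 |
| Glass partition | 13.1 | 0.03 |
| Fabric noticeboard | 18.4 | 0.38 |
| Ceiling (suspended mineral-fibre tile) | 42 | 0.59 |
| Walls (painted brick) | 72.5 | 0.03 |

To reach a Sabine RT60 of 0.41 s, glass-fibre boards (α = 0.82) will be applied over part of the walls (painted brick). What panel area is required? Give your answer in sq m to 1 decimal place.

Total absorption A₁ = 42*0.05 + 13.1*0.03 + 18.4*0.38 + 42*0.59 + 72.5*0.03
  = 2.100 + 0.393 + 6.992 + 24.780 + 2.175 = 36.440 sq m sabins.
Required A₂ = 0.161·168/0.41 = 65.971 sabins.
Absorption to add: 65.971 − 36.440 = 29.531 sabins.
Net gain per sq m: Δα = 0.82 − 0.03 = 0.79.
Panel area = 29.531 / 0.79 = 37.4 sq m.

37.4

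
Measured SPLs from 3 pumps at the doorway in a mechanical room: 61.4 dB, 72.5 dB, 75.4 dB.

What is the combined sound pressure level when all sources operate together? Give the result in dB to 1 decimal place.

Converting to relative power and adding: 10^(61.4/10) + 10^(72.5/10) + 10^(75.4/10) = 5.384e+07.
Combined level = 10 log₁₀(5.384e+07) = 77.3 dB.

77.3 dB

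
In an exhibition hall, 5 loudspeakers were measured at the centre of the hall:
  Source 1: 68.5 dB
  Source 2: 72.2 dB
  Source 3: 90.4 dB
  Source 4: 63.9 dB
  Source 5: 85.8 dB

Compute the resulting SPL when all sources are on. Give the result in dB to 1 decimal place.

91.8 dB

Converting to relative power and adding: 10^(68.5/10) + 10^(72.2/10) + 10^(90.4/10) + 10^(63.9/10) + 10^(85.8/10) = 1.503e+09.
Combined level = 10 log₁₀(1.503e+09) = 91.8 dB.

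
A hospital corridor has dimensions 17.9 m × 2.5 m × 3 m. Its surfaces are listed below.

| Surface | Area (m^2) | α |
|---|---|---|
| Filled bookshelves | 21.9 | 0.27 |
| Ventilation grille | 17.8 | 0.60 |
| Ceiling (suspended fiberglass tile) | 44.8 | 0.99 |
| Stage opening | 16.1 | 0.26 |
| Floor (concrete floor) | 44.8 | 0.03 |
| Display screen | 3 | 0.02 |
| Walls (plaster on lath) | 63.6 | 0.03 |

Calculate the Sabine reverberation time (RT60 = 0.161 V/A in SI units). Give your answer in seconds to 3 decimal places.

Equivalent absorption area: A = 21.9×0.27 + 17.8×0.60 + 44.8×0.99 + 16.1×0.26 + 44.8×0.03 + 3×0.02 + 63.6×0.03 = 68.443 m^2.
Volume V = 17.9 × 2.5 × 3 = 134.25 m³.
RT60 = 0.161 · V / A = 0.161 × 134.25 / 68.443 = 0.316 s.

0.316 seconds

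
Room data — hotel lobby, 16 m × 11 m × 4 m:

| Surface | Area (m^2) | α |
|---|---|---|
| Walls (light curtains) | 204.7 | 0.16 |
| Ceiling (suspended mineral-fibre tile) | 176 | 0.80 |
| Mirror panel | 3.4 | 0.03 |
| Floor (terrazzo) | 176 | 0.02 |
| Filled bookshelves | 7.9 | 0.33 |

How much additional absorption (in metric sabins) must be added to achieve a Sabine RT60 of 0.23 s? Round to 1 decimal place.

Total absorption A₁ = 204.7*0.16 + 176*0.80 + 3.4*0.03 + 176*0.02 + 7.9*0.33
  = 32.752 + 140.800 + 0.102 + 3.520 + 2.607 = 179.781 m^2 sabins.
Target A₂ = 0.161·704/0.23 = 492.800 sabins (V = 704 m³).
Additional absorption ΔA = 492.800 − 179.781 = 313.0 sabins.

313.0 sabins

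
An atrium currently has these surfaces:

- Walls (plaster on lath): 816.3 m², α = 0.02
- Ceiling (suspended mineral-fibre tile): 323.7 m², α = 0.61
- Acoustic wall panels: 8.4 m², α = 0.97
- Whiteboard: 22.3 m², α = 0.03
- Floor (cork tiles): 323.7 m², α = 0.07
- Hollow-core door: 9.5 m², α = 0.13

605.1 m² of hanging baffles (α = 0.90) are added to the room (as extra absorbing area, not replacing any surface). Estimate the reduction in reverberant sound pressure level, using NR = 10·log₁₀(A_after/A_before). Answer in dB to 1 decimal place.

Summing Sᵢαᵢ: 16.326 + 197.457 + 8.148 + 0.669 + 22.659 + 1.235 → A_before = 246.494 sabins.
Treatment contributes 605.1·0.90 = 544.590 sabins.
A_after = 246.494 + 544.590 = 791.084 sabins.
Reduction = 10 log₁₀(A_after/A_before) = 10 log₁₀(3.2093) = 5.1 dB.

5.1 dB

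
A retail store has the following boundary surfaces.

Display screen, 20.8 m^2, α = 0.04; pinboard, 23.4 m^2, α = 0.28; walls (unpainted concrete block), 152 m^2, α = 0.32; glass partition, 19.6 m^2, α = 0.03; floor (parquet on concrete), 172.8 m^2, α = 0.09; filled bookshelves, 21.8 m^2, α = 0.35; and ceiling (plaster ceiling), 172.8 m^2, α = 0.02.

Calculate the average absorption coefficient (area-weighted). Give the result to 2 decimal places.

0.14

S = Σ Sᵢ = 20.8 + 23.4 + 152 + 19.6 + 172.8 + 21.8 + 172.8 = 583.2 m^2.
Weighted sum Σ Sα = 83.250.
ᾱ = A/S = 0.14.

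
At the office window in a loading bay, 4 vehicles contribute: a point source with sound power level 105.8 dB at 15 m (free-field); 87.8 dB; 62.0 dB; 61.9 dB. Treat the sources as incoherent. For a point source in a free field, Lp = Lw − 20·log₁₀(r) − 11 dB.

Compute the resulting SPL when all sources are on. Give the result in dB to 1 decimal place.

87.9 dB

Source at 15 m: Lp = 105.8 − 20·log₁₀(15) − 11 = 71.3 dB.
Sum in the linear (power) domain: Σ 10^(Lᵢ/10) = 10^(71.3/10) + 10^(87.8/10) + 10^(62.0/10) + 10^(61.9/10) = 6.192e+08.
Combined level = 10 log₁₀(6.192e+08) = 87.9 dB.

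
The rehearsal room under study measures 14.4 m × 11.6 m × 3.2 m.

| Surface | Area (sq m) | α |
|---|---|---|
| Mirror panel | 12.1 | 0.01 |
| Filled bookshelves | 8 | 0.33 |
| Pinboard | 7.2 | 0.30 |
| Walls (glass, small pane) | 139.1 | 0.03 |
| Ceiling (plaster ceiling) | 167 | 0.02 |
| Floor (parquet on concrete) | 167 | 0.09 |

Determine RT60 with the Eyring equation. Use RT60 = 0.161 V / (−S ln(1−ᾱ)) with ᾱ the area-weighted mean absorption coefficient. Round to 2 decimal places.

Total surface area S = 12.1 + 8 + 7.2 + 139.1 + 167 + 167 = 500.4 sq m.
Σ(Sᵢαᵢ) = 12.1·0.01 + 8·0.33 + 7.2·0.30 + 139.1·0.03 + 167·0.02 + 167·0.09 = 27.464.
Mean coefficient ᾱ = A/S = 0.0549.
−S·ln(1−ᾱ) = −500.4 × ln(1 − 0.0549) = 28.255.
V = 14.4 × 11.6 × 3.2 = 534.528 m³.
T = 0.161·V/[−S·ln(1−ᾱ)] = 0.161·534.528/28.255 = 3.05 s.

3.05 s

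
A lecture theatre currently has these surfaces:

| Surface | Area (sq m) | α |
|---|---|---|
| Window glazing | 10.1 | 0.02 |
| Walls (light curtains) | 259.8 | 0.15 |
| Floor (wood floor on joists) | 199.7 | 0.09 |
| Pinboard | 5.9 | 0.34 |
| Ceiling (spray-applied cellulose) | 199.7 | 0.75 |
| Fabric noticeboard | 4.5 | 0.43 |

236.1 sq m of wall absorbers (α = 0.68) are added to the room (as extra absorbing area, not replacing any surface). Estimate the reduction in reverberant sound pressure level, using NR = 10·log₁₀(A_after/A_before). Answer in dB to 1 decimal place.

Equivalent absorption area: A_before = 10.1×0.02 + 259.8×0.15 + 199.7×0.09 + 5.9×0.34 + 199.7×0.75 + 4.5×0.43 = 210.861 sq m.
Treatment contributes 236.1·0.68 = 160.548 sabins.
A_after = 210.861 + 160.548 = 371.409 sabins.
Reduction = 10 log₁₀(A_after/A_before) = 10 log₁₀(1.7614) = 2.5 dB.

2.5 dB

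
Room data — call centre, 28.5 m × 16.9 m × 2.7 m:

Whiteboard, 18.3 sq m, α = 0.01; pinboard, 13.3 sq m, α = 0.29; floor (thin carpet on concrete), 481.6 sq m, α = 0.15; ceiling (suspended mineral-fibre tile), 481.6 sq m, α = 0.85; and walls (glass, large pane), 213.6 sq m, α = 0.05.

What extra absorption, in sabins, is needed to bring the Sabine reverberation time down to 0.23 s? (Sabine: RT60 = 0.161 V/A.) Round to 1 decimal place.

Summing Sᵢαᵢ: 0.183 + 3.857 + 72.240 + 409.360 + 10.680 → A₁ = 496.320 sabins.
Target A₂ = 0.161·1300.455/0.23 = 910.318 sabins (V = 1300.455 m³).
Additional absorption ΔA = 910.318 − 496.320 = 414.0 sabins.

414.0 sabins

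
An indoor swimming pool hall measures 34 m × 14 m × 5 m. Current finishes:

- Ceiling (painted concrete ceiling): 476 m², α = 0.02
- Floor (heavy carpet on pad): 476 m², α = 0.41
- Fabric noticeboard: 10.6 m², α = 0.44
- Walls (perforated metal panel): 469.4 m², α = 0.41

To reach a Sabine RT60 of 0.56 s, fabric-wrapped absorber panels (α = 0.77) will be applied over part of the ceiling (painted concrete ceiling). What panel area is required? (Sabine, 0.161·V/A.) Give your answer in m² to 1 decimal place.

376.6

Summing Sᵢαᵢ: 9.520 + 195.160 + 4.664 + 192.454 → A₁ = 401.798 sabins.
V = 2380 m³. Target absorption A₂ = 0.161 × 2380 / 0.56 = 684.250 sabins.
ΔA needed = 684.250 − 401.798 = 282.452 sabins.
Each m² of panel replacing the ceiling (painted concrete ceiling) adds (0.77 − 0.02) = 0.75 sabins.
Panel area = 282.452 / 0.75 = 376.6 m².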